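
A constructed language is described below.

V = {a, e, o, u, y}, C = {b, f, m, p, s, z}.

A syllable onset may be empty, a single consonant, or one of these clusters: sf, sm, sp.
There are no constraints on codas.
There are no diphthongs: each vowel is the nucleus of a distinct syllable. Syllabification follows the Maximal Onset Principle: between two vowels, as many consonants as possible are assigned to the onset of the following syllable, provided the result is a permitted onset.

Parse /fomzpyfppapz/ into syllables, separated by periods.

Nuclei (vowels): o, y, a → 3 syllables.
σ1/σ2 boundary: /mzp/ splits as /mz/ + /p/ (/p/ is the longest suffix that is a licit onset).
σ2/σ3 boundary: /fpp/ — longest licit onset from the right is /p/, leaving /fp/ as coda.

fomz.pyfp.papz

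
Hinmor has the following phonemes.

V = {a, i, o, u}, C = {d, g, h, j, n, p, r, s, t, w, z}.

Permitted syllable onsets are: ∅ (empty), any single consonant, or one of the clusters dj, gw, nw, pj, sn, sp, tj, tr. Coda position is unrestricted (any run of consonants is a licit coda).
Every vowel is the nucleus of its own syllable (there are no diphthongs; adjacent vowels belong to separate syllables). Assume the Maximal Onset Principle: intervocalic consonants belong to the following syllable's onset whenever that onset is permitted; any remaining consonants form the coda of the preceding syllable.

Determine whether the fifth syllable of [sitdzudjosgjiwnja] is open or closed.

open

Vowels present: i, u, o, i, a; each is a nucleus, giving 5 syllables.
Between /i/ (V1) and /u/ (V2): /tdz/; trying suffixes from longest down, /z/ is the first permitted one, so coda /td/ | onset /z/.
Between /u/ (V2) and /o/ (V3): cluster /dj/ — /dj/ is itself a permitted onset, so the whole cluster goes right; preceding coda = ∅.
Between /o/ (V3) and /i/ (V4): /sgj/ splits as /sg/ + /j/ (/j/ is the longest suffix that is a licit onset).
Between /i/ (V4) and /a/ (V5): cluster /wnj/ — the longest permitted-onset suffix is /j/; onset = /j/, preceding coda = /wn/.
Putting it together: sitd.zu.djosg.jiwn.ja.
Syllable 5 is /ja/; it ends in its nucleus with no coda, so it is open.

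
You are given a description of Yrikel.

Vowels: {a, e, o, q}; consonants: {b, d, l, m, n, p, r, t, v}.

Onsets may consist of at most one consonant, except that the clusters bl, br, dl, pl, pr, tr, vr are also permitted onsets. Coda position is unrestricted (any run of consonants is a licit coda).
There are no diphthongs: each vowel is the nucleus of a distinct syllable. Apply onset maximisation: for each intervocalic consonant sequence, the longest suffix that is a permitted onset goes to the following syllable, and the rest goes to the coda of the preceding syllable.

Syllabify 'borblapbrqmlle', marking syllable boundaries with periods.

Vowels present: o, a, q, e; each is a nucleus, giving 4 syllables.
/o…a/ gap (V1→V2): /rbl/ splits as /r/ + /bl/ (/bl/ is the longest suffix that is a licit onset).
/a…q/ gap (V2→V3): cluster /pbr/ — the longest permitted-onset suffix is /br/; onset = /br/, preceding coda = /p/.
/q…e/ gap (V3→V4): /mll/ — longest licit onset from the right is /l/, leaving /ml/ as coda.

bor.blap.brqml.le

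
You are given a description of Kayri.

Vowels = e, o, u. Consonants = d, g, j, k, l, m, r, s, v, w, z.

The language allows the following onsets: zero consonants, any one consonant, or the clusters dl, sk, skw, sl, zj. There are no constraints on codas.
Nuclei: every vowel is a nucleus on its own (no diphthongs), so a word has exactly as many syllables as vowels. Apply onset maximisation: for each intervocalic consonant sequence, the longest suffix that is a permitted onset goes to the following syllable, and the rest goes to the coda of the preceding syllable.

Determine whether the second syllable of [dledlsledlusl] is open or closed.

open

Nuclei (vowels): e, e, u → 3 syllables.
Between /e/ (V1) and /e/ (V2): cluster /dlsl/ — the longest permitted-onset suffix is /sl/; onset = /sl/, preceding coda = /dl/.
Between /e/ (V2) and /u/ (V3): /dl/ is a licit onset in full, so it all attaches to the next syllable.
So the parse is dledl.sle.dlusl.
Syllable 2 is /sle/; it ends in its nucleus with no coda, so it is open.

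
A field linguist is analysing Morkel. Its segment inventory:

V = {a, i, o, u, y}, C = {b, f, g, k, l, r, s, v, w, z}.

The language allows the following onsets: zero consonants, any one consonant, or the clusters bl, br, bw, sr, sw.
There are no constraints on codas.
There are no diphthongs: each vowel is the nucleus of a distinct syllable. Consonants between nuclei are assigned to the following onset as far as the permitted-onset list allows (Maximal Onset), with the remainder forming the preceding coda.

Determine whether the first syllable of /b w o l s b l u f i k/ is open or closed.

closed

Vowels present: o, u, i; each is a nucleus, giving 3 syllables.
V1 /o/ – V2 /u/: /lsbl/ — longest licit onset from the right is /bl/, leaving /ls/ as coda.
V2 /u/ – V3 /i/: /f/ is a single consonant, so it becomes the next onset.
Result: bwols.blu.fik.
Syllable 1 is /bwols/ with coda /ls/, so it is closed.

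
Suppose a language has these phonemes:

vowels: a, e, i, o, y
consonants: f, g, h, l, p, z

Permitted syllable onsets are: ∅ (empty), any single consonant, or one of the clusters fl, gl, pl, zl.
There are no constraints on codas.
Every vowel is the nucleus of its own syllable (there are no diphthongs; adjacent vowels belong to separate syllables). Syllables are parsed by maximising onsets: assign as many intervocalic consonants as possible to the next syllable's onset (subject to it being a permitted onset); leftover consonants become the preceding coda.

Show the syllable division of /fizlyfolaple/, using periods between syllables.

Nuclei (vowels): i, y, o, a, e → 5 syllables.
/i…y/ gap (V1→V2): cluster /zl/ — /zl/ is itself a permitted onset, so the whole cluster goes right; preceding coda = ∅.
/y…o/ gap (V2→V3): /f/ is a single consonant, so it becomes the next onset.
/o…a/ gap (V3→V4): /l/ → onset of the next syllable (single consonants are always licit onsets).
/a…e/ gap (V4→V5): /pl/ — entire cluster is a permitted onset → onset /pl/, coda ∅.

fi.zly.fo.la.ple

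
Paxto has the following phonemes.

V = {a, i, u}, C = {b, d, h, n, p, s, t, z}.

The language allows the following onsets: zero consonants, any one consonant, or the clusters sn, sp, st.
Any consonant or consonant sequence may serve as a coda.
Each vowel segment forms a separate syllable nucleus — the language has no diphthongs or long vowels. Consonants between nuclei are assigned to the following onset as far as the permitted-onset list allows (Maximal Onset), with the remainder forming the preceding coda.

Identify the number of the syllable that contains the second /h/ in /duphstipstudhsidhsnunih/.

Nuclei (vowels): u, i, u, i, u, i → 6 syllables.
/u…i/ gap (V1→V2): /phst/ splits as /ph/ + /st/ (/st/ is the longest suffix that is a licit onset).
/i…u/ gap (V2→V3): /pst/ splits as /p/ + /st/ (/st/ is the longest suffix that is a licit onset).
/u…i/ gap (V3→V4): cluster /dhs/ — the longest permitted-onset suffix is /s/; onset = /s/, preceding coda = /dh/.
/i…u/ gap (V4→V5): cluster /dhsn/ — the longest permitted-onset suffix is /sn/; onset = /sn/, preceding coda = /dh/.
/u…i/ gap (V5→V6): /n/ is a single consonant, so it becomes the next onset.
Syllabification: duph.stip.studh.sidh.snu.nih.
The second /h/ is in the coda of syllable 3 (/studh/).

3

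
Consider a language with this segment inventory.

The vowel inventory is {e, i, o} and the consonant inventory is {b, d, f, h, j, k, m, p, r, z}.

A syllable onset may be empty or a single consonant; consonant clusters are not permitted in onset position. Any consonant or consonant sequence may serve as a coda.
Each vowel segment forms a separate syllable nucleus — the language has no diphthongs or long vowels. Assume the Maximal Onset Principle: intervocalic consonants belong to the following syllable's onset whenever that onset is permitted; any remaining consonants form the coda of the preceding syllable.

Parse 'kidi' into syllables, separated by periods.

ki.di

The vowels are i, i — 2 nuclei, so 2 syllables.
Between /i/ (V1) and /i/ (V2): /d/ is a single consonant, so it becomes the next onset.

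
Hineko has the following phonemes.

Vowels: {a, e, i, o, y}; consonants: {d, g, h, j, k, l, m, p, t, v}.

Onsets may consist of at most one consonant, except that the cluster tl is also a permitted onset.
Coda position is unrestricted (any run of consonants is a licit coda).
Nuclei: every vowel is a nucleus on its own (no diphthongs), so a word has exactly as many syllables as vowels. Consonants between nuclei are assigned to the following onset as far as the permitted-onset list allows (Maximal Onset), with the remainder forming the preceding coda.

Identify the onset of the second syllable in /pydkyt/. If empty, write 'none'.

k

Nuclei (vowels): y, y → 2 syllables.
σ1/σ2 boundary: /dk/ — longest licit onset from the right is /k/, leaving /d/ as coda.
Syllabification: pyd.kyt.
Syllable 2 is /kyt/: onset /k/, nucleus /y/, coda /t/.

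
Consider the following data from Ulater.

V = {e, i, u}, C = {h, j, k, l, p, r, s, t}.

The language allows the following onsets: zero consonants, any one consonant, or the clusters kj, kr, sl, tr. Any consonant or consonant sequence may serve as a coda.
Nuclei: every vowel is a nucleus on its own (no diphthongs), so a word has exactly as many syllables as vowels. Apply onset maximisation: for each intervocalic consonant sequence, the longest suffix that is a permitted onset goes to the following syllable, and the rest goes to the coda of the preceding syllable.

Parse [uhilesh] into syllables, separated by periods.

u.hi.lesh

Vowels present: u, i, e; each is a nucleus, giving 3 syllables.
σ1/σ2 boundary: just /h/ — single C goes to the following onset.
σ2/σ3 boundary: /l/ → onset of the next syllable (single consonants are always licit onsets).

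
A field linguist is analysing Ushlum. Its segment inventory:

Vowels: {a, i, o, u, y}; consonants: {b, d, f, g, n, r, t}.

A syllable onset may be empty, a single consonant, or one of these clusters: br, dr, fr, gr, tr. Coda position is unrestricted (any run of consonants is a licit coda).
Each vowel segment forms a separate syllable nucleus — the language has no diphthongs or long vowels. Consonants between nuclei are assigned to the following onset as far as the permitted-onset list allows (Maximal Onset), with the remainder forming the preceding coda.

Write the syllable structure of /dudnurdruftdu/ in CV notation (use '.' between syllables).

CVC.CVC.CCVCC.CV

Nuclei (vowels): u, u, u, u → 4 syllables.
σ1/σ2 boundary: /dn/; trying suffixes from longest down, /n/ is the first permitted one, so coda /d/ | onset /n/.
σ2/σ3 boundary: /rdr/; trying suffixes from longest down, /dr/ is the first permitted one, so coda /r/ | onset /dr/.
σ3/σ4 boundary: cluster /ftd/ — the longest permitted-onset suffix is /d/; onset = /d/, preceding coda = /ft/.
Putting it together: dud.nur.druft.du.
Mapping each syllable to C/V: /dud/ → CVC, /nur/ → CVC, /druft/ → CCVCC, /du/ → CV.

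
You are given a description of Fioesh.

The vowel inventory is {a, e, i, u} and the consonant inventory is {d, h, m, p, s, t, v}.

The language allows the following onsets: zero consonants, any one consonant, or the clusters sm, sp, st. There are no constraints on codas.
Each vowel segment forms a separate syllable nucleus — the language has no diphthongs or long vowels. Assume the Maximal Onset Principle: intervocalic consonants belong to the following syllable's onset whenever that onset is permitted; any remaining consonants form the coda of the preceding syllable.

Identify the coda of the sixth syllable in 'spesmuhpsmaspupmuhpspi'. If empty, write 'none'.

none

Nuclei (vowels): e, u, a, u, u, i → 6 syllables.
Between /e/ (V1) and /u/ (V2): cluster /sm/ — /sm/ is itself a permitted onset, so the whole cluster goes right; preceding coda = ∅.
Between /u/ (V2) and /a/ (V3): /hpsm/; trying suffixes from longest down, /sm/ is the first permitted one, so coda /hp/ | onset /sm/.
Between /a/ (V3) and /u/ (V4): /sp/ — entire cluster is a permitted onset → onset /sp/, coda ∅.
Between /u/ (V4) and /u/ (V5): /pm/; trying suffixes from longest down, /m/ is the first permitted one, so coda /p/ | onset /m/.
Between /u/ (V5) and /i/ (V6): /hpsp/; trying suffixes from longest down, /sp/ is the first permitted one, so coda /hp/ | onset /sp/.
Syllabification: spe.smuhp.sma.spup.muhp.spi.
Syllable 6 is /spi/: onset /sp/, nucleus /i/, coda ∅.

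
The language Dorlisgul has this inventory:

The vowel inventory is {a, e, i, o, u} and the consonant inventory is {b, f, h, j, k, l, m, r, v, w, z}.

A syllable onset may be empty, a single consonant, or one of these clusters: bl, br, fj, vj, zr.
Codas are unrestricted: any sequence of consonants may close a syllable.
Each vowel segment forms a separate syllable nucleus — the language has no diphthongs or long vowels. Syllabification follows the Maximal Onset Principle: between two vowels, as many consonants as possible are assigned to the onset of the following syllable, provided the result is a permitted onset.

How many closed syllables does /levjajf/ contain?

Nuclei (vowels): e, a → 2 syllables.
/e…a/ gap (V1→V2): /vj/ is a licit onset in full, so it all attaches to the next syllable.
Putting it together: le.vjajf.
Classifying each syllable: /le/ (open), /vjajf/ (closed).
Closed syllables: 1.

1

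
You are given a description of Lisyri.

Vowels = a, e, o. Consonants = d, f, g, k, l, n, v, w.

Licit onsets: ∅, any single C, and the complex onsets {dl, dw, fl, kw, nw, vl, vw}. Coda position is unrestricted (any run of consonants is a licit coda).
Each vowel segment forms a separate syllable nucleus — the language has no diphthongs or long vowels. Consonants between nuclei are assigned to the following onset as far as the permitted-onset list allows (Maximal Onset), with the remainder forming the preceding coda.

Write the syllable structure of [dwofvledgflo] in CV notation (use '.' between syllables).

CCVC.CCVCC.CCV

Vowels present: o, e, o; each is a nucleus, giving 3 syllables.
/o…e/ gap (V1→V2): /fvl/; trying suffixes from longest down, /vl/ is the first permitted one, so coda /f/ | onset /vl/.
/e…o/ gap (V2→V3): /dgfl/ splits as /dg/ + /fl/ (/fl/ is the longest suffix that is a licit onset).
Syllabification: dwof.vledg.flo.
Mapping each syllable to C/V: /dwof/ → CCVC, /vledg/ → CCVCC, /flo/ → CCV.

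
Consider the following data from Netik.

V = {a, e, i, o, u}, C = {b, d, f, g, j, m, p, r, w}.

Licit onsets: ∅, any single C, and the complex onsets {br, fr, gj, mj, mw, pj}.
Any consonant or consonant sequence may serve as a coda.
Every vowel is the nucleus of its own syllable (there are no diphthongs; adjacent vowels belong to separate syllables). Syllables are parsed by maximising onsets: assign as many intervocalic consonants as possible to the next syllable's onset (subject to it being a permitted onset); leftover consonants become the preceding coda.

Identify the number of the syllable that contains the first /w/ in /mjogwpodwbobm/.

1

Nuclei (vowels): o, o, o → 3 syllables.
/o…o/ gap (V1→V2): /gwp/ splits as /gw/ + /p/ (/p/ is the longest suffix that is a licit onset).
/o…o/ gap (V2→V3): /dwb/ splits as /dw/ + /b/ (/b/ is the longest suffix that is a licit onset).
Putting it together: mjogw.podw.bobm.
The first /w/ is in the coda of syllable 1 (/mjogw/).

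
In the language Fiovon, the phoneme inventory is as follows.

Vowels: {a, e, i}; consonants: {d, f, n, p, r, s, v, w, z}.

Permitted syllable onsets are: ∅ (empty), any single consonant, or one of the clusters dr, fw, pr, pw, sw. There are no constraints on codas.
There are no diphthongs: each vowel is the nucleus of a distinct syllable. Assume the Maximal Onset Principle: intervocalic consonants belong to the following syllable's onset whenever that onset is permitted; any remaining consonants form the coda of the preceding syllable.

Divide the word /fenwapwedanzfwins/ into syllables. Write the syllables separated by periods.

fen.wa.pwe.danz.fwins

Nuclei (vowels): e, a, e, a, i → 5 syllables.
/e…a/ gap (V1→V2): /nw/ splits as /n/ + /w/ (/w/ is the longest suffix that is a licit onset).
/a…e/ gap (V2→V3): /pw/ — entire cluster is a permitted onset → onset /pw/, coda ∅.
/e…a/ gap (V3→V4): /d/ → onset of the next syllable (single consonants are always licit onsets).
/a…i/ gap (V4→V5): /nzfw/ splits as /nz/ + /fw/ (/fw/ is the longest suffix that is a licit onset).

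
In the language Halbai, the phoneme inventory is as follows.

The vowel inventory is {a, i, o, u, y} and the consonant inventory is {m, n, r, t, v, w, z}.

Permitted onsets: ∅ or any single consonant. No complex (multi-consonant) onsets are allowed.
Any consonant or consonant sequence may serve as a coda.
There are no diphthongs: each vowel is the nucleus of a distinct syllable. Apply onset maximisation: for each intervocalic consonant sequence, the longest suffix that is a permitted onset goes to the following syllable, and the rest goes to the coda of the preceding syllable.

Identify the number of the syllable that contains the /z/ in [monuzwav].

Nuclei (vowels): o, u, a → 3 syllables.
σ1/σ2 boundary: /n/ is a single consonant, so it becomes the next onset.
σ2/σ3 boundary: cluster /zw/ — the longest permitted-onset suffix is /w/; onset = /w/, preceding coda = /z/.
Syllabification: mo.nuz.wav.
The /z/ is in the coda of syllable 2 (/nuz/).

2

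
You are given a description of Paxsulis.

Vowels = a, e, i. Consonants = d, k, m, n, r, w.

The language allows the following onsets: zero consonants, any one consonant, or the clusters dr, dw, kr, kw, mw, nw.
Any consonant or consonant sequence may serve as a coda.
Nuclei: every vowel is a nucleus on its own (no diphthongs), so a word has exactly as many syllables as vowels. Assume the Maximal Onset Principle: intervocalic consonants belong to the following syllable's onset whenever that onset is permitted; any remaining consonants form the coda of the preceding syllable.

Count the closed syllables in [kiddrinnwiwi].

Vowels present: i, i, i, i; each is a nucleus, giving 4 syllables.
/i…i/ gap (V1→V2): cluster /ddr/ — the longest permitted-onset suffix is /dr/; onset = /dr/, preceding coda = /d/.
/i…i/ gap (V2→V3): /nnw/; trying suffixes from longest down, /nw/ is the first permitted one, so coda /n/ | onset /nw/.
/i…i/ gap (V3→V4): /w/ → onset of the next syllable (single consonants are always licit onsets).
Syllabification: kid.drin.nwi.wi.
Classifying each syllable: /kid/ (closed), /drin/ (closed), /nwi/ (open), /wi/ (open).
Closed syllables: 2.

2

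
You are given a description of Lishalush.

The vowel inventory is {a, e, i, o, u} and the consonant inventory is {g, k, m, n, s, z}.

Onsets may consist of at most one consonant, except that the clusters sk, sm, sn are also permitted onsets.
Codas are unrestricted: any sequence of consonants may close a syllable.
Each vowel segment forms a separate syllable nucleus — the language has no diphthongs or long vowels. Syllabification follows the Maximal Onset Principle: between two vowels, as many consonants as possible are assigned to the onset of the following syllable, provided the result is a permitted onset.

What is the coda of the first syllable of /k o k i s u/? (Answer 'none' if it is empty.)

none

Nuclei (vowels): o, i, u → 3 syllables.
σ1/σ2 boundary: just /k/ — single C goes to the following onset.
σ2/σ3 boundary: just /s/ — single C goes to the following onset.
Putting it together: ko.ki.su.
Syllable 1 is /ko/: onset /k/, nucleus /o/, coda ∅.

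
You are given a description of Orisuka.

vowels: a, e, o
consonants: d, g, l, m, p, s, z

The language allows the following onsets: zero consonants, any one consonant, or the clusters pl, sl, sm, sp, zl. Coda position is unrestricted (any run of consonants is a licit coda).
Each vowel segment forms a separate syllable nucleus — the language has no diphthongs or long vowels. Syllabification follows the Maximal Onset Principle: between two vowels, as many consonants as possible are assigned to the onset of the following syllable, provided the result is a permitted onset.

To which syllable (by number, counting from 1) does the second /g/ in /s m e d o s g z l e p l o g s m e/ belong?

Nuclei (vowels): e, o, e, o, e → 5 syllables.
Between /e/ (V1) and /o/ (V2): /d/ is a single consonant, so it becomes the next onset.
Between /o/ (V2) and /e/ (V3): /sgzl/; trying suffixes from longest down, /zl/ is the first permitted one, so coda /sg/ | onset /zl/.
Between /e/ (V3) and /o/ (V4): cluster /pl/ — /pl/ is itself a permitted onset, so the whole cluster goes right; preceding coda = ∅.
Between /o/ (V4) and /e/ (V5): cluster /gsm/ — the longest permitted-onset suffix is /sm/; onset = /sm/, preceding coda = /g/.
Result: sme.dosg.zle.plog.sme.
The second /g/ is in the coda of syllable 4 (/plog/).

4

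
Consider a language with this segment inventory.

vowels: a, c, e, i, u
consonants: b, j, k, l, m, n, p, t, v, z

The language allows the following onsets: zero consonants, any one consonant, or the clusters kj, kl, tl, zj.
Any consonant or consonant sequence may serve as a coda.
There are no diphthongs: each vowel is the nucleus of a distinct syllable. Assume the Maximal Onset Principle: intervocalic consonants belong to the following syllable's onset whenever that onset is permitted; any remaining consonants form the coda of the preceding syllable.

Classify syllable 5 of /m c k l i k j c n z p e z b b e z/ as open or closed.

The vowels are c, i, c, e, e — 5 nuclei, so 5 syllables.
Between /c/ (V1) and /i/ (V2): /kl/ is a licit onset in full, so it all attaches to the next syllable.
Between /i/ (V2) and /c/ (V3): /kj/ — entire cluster is a permitted onset → onset /kj/, coda ∅.
Between /c/ (V3) and /e/ (V4): /nzp/ splits as /nz/ + /p/ (/p/ is the longest suffix that is a licit onset).
Between /e/ (V4) and /e/ (V5): cluster /zbb/ — the longest permitted-onset suffix is /b/; onset = /b/, preceding coda = /zb/.
So the parse is mc.kli.kjcnz.pezb.bez.
Syllable 5 is /bez/ with coda /z/, so it is closed.

closed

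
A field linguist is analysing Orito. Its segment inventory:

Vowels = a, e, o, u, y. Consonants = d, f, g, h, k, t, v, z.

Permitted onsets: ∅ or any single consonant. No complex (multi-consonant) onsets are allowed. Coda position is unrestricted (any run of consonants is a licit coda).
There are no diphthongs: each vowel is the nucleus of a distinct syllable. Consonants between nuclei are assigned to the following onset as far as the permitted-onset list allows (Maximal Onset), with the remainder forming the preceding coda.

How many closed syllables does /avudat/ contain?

1

Nuclei (vowels): a, u, a → 3 syllables.
Between /a/ (V1) and /u/ (V2): just /v/ — single C goes to the following onset.
Between /u/ (V2) and /a/ (V3): /d/ → onset of the next syllable (single consonants are always licit onsets).
Result: a.vu.dat.
Classifying each syllable: /a/ (open), /vu/ (open), /dat/ (closed).
Closed syllables: 1.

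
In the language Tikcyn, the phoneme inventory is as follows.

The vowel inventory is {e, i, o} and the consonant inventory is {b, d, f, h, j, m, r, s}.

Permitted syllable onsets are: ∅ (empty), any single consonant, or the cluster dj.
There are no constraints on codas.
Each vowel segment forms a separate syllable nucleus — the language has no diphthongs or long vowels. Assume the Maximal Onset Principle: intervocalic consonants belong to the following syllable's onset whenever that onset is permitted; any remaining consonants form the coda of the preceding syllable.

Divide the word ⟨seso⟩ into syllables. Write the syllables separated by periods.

se.so

The vowels are e, o — 2 nuclei, so 2 syllables.
Between /e/ (V1) and /o/ (V2): /s/ → onset of the next syllable (single consonants are always licit onsets).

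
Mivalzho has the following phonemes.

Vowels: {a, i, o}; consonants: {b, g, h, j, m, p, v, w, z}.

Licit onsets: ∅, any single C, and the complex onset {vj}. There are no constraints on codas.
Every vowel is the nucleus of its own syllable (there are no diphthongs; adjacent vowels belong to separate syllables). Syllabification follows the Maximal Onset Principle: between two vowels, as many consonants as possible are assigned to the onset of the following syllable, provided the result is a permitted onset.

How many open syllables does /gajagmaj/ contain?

Vowels present: a, a, a; each is a nucleus, giving 3 syllables.
Between /a/ (V1) and /a/ (V2): just /j/ — single C goes to the following onset.
Between /a/ (V2) and /a/ (V3): /gm/ splits as /g/ + /m/ (/m/ is the longest suffix that is a licit onset).
So the parse is ga.jag.maj.
Classifying each syllable: /ga/ (open), /jag/ (closed), /maj/ (closed).
Open syllables: 1.

1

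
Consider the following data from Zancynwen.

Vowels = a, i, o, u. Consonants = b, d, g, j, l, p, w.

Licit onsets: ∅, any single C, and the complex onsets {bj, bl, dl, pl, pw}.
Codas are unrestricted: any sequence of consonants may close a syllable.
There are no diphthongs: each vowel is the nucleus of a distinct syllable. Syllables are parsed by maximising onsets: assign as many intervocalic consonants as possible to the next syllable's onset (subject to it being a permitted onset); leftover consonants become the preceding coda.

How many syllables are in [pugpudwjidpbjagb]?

4

The vowels are u, u, i, a — 4 nuclei, so 4 syllables.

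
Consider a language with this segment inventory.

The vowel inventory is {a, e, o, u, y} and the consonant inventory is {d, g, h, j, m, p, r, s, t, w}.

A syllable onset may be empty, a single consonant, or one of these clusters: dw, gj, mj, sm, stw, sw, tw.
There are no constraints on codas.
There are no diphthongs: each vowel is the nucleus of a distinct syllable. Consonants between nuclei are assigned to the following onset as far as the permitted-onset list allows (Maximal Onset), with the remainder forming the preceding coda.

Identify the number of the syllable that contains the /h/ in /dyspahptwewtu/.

2

Nuclei (vowels): y, a, e, u → 4 syllables.
σ1/σ2 boundary: /sp/ splits as /s/ + /p/ (/p/ is the longest suffix that is a licit onset).
σ2/σ3 boundary: cluster /hptw/ — the longest permitted-onset suffix is /tw/; onset = /tw/, preceding coda = /hp/.
σ3/σ4 boundary: /wt/; trying suffixes from longest down, /t/ is the first permitted one, so coda /w/ | onset /t/.
Result: dys.pahp.twew.tu.
The /h/ is in the coda of syllable 2 (/pahp/).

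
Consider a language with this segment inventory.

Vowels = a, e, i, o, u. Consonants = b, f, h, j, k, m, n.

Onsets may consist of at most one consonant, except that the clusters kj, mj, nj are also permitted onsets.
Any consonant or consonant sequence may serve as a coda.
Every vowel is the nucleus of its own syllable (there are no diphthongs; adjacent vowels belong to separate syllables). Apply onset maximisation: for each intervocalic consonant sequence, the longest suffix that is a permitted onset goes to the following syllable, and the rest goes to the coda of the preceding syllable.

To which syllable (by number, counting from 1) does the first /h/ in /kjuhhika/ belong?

The vowels are u, i, a — 3 nuclei, so 3 syllables.
Between /u/ (V1) and /i/ (V2): /hh/ splits as /h/ + /h/ (/h/ is the longest suffix that is a licit onset).
Between /i/ (V2) and /a/ (V3): /k/ is a single consonant, so it becomes the next onset.
Putting it together: kjuh.hi.ka.
The first /h/ is in the coda of syllable 1 (/kjuh/).

1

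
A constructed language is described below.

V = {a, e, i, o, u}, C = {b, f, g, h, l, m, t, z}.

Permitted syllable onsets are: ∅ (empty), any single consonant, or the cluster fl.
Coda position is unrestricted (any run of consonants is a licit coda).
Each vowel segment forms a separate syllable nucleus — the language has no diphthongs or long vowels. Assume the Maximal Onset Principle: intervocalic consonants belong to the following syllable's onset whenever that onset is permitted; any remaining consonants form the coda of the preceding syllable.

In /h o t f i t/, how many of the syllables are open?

0

Nuclei (vowels): o, i → 2 syllables.
Between /o/ (V1) and /i/ (V2): cluster /tf/ — the longest permitted-onset suffix is /f/; onset = /f/, preceding coda = /t/.
Syllabification: hot.fit.
Classifying each syllable: /hot/ (closed), /fit/ (closed).
Open syllables: 0.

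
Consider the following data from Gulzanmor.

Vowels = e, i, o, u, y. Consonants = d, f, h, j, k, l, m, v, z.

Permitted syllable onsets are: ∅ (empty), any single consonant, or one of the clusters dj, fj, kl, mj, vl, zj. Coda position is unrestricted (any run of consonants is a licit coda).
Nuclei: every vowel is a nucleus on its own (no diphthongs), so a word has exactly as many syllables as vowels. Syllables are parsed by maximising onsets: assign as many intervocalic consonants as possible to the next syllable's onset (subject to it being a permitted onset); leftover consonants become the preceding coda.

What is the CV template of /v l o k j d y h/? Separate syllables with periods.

CCVCC.CVC

The vowels are o, y — 2 nuclei, so 2 syllables.
/o…y/ gap (V1→V2): /kjd/ splits as /kj/ + /d/ (/d/ is the longest suffix that is a licit onset).
Result: vlokj.dyh.
Mapping each syllable to C/V: /vlokj/ → CCVCC, /dyh/ → CVC.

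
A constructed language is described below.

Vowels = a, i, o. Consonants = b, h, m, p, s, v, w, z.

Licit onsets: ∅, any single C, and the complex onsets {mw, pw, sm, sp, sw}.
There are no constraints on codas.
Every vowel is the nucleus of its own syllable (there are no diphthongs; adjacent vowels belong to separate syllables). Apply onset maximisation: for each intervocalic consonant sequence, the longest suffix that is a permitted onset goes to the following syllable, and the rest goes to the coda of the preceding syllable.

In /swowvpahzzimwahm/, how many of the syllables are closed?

Vowels present: o, a, i, a; each is a nucleus, giving 4 syllables.
/o…a/ gap (V1→V2): /wvp/; trying suffixes from longest down, /p/ is the first permitted one, so coda /wv/ | onset /p/.
/a…i/ gap (V2→V3): /hzz/; trying suffixes from longest down, /z/ is the first permitted one, so coda /hz/ | onset /z/.
/i…a/ gap (V3→V4): /mw/ is a licit onset in full, so it all attaches to the next syllable.
So the parse is swowv.pahz.zi.mwahm.
Classifying each syllable: /swowv/ (closed), /pahz/ (closed), /zi/ (open), /mwahm/ (closed).
Closed syllables: 3.

3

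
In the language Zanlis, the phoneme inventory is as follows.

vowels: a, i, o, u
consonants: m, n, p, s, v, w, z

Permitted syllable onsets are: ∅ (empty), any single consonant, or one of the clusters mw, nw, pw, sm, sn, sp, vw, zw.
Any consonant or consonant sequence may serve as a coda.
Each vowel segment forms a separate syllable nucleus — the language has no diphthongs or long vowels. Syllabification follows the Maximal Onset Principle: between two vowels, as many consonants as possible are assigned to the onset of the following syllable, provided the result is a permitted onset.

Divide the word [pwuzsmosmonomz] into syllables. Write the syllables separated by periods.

The vowels are u, o, o, o — 4 nuclei, so 4 syllables.
/u…o/ gap (V1→V2): /zsm/; trying suffixes from longest down, /sm/ is the first permitted one, so coda /z/ | onset /sm/.
/o…o/ gap (V2→V3): cluster /sm/ — /sm/ is itself a permitted onset, so the whole cluster goes right; preceding coda = ∅.
/o…o/ gap (V3→V4): /n/ is a single consonant, so it becomes the next onset.

pwuz.smo.smo.nomz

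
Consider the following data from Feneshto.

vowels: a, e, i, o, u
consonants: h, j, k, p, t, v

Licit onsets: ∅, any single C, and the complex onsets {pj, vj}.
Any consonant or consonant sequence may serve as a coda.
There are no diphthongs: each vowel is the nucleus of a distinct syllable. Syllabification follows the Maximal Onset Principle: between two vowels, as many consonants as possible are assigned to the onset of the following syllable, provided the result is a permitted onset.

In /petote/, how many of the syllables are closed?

Vowels present: e, o, e; each is a nucleus, giving 3 syllables.
σ1/σ2 boundary: /t/ is a single consonant, so it becomes the next onset.
σ2/σ3 boundary: /t/ is a single consonant, so it becomes the next onset.
So the parse is pe.to.te.
Classifying each syllable: /pe/ (open), /to/ (open), /te/ (open).
Closed syllables: 0.

0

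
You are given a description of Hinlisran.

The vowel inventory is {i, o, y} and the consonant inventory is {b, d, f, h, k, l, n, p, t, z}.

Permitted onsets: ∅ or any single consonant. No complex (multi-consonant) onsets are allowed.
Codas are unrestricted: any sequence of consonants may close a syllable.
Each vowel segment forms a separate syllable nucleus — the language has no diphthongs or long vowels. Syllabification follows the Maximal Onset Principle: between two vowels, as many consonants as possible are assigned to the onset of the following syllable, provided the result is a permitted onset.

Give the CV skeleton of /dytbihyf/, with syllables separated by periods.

CVC.CV.CVC

Vowels present: y, i, y; each is a nucleus, giving 3 syllables.
σ1/σ2 boundary: cluster /tb/ — the longest permitted-onset suffix is /b/; onset = /b/, preceding coda = /t/.
σ2/σ3 boundary: just /h/ — single C goes to the following onset.
Putting it together: dyt.bi.hyf.
Mapping each syllable to C/V: /dyt/ → CVC, /bi/ → CV, /hyf/ → CVC.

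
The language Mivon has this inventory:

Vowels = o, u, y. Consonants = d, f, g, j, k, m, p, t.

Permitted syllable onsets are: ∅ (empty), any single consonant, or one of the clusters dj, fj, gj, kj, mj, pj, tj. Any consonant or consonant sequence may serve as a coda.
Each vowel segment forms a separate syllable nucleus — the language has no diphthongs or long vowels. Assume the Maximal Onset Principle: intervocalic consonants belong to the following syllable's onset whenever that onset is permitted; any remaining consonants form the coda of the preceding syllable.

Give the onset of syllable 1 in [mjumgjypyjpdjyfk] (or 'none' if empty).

Vowels present: u, y, y, y; each is a nucleus, giving 4 syllables.
/u…y/ gap (V1→V2): /mgj/; trying suffixes from longest down, /gj/ is the first permitted one, so coda /m/ | onset /gj/.
/y…y/ gap (V2→V3): /p/ is a single consonant, so it becomes the next onset.
/y…y/ gap (V3→V4): /jpdj/ — longest licit onset from the right is /dj/, leaving /jp/ as coda.
Putting it together: mjum.gjy.pyjp.djyfk.
Syllable 1 is /mjum/: onset /mj/, nucleus /u/, coda /m/.

mj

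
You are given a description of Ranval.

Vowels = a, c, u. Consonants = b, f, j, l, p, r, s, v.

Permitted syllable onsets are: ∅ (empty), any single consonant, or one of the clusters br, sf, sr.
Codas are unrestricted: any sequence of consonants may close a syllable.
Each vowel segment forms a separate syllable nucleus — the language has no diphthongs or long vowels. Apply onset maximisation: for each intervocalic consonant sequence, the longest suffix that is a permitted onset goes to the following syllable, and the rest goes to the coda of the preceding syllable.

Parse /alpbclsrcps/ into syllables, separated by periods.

alp.bcl.srcps

Nuclei (vowels): a, c, c → 3 syllables.
/a…c/ gap (V1→V2): /lpb/ splits as /lp/ + /b/ (/b/ is the longest suffix that is a licit onset).
/c…c/ gap (V2→V3): /lsr/ splits as /l/ + /sr/ (/sr/ is the longest suffix that is a licit onset).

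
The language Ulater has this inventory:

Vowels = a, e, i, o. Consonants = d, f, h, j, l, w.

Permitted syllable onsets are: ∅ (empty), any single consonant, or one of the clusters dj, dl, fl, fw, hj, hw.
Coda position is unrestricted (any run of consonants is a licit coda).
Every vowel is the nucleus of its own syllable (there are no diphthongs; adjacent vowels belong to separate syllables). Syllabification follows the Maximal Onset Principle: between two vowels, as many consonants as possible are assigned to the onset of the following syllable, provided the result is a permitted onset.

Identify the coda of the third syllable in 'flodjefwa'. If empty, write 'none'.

Vowels present: o, e, a; each is a nucleus, giving 3 syllables.
Between /o/ (V1) and /e/ (V2): cluster /dj/ — /dj/ is itself a permitted onset, so the whole cluster goes right; preceding coda = ∅.
Between /e/ (V2) and /a/ (V3): cluster /fw/ — /fw/ is itself a permitted onset, so the whole cluster goes right; preceding coda = ∅.
Putting it together: flo.dje.fwa.
Syllable 3 is /fwa/: onset /fw/, nucleus /a/, coda ∅.

none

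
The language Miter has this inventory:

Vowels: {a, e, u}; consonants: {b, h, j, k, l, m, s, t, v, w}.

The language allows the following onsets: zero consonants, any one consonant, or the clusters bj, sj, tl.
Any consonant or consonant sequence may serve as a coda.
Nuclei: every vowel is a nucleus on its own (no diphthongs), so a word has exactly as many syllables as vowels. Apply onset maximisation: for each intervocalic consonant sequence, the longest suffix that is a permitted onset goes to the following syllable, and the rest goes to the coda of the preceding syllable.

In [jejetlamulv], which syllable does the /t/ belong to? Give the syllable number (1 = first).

3

The vowels are e, e, a, u — 4 nuclei, so 4 syllables.
Between /e/ (V1) and /e/ (V2): /j/ → onset of the next syllable (single consonants are always licit onsets).
Between /e/ (V2) and /a/ (V3): /tl/ — entire cluster is a permitted onset → onset /tl/, coda ∅.
Between /a/ (V3) and /u/ (V4): /m/ → onset of the next syllable (single consonants are always licit onsets).
Putting it together: je.je.tla.mulv.
The /t/ is in the onset of syllable 3 (/tla/).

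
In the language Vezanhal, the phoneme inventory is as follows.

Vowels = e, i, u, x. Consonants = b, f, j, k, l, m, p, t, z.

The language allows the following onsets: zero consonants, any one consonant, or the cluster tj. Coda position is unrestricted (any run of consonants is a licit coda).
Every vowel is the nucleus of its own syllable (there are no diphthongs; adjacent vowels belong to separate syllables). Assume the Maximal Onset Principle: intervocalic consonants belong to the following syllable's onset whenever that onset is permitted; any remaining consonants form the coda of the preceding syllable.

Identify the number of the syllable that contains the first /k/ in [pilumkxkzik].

3

Nuclei (vowels): i, u, x, i → 4 syllables.
V1 /i/ – V2 /u/: just /l/ — single C goes to the following onset.
V2 /u/ – V3 /x/: cluster /mk/ — the longest permitted-onset suffix is /k/; onset = /k/, preceding coda = /m/.
V3 /x/ – V4 /i/: /kz/; trying suffixes from longest down, /z/ is the first permitted one, so coda /k/ | onset /z/.
Putting it together: pi.lum.kxk.zik.
The first /k/ is in the onset of syllable 3 (/kxk/).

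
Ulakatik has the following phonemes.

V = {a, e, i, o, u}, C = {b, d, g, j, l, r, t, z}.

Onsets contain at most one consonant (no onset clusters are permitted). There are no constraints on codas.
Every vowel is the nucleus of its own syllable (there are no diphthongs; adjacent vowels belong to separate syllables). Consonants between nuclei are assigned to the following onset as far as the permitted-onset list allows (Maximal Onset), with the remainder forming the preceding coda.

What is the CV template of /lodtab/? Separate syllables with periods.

The vowels are o, a — 2 nuclei, so 2 syllables.
Between /o/ (V1) and /a/ (V2): /dt/ splits as /d/ + /t/ (/t/ is the longest suffix that is a licit onset).
So the parse is lod.tab.
Mapping each syllable to C/V: /lod/ → CVC, /tab/ → CVC.

CVC.CVC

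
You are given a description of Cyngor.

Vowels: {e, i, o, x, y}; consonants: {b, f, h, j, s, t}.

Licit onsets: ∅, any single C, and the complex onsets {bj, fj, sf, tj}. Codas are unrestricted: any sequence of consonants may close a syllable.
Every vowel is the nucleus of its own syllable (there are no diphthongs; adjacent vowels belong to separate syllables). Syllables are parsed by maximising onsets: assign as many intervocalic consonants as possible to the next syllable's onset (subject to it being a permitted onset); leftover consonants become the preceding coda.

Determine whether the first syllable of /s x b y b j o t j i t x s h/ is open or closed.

Vowels present: x, y, o, i, x; each is a nucleus, giving 5 syllables.
/x…y/ gap (V1→V2): just /b/ — single C goes to the following onset.
/y…o/ gap (V2→V3): /bj/ is a licit onset in full, so it all attaches to the next syllable.
/o…i/ gap (V3→V4): /tj/ is a licit onset in full, so it all attaches to the next syllable.
/i…x/ gap (V4→V5): /t/ is a single consonant, so it becomes the next onset.
Syllabification: sx.by.bjo.tji.txsh.
Syllable 1 is /sx/; it ends in its nucleus with no coda, so it is open.

open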